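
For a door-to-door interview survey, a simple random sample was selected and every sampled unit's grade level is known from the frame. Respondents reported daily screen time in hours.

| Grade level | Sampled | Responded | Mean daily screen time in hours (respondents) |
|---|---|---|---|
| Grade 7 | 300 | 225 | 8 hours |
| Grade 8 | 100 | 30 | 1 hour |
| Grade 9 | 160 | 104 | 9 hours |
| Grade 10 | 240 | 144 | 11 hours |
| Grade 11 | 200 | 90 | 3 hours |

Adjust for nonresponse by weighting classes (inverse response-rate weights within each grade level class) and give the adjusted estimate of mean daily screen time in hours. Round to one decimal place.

7.2

Response rates by class: Grade 7 225/300 = 75%, Grade 8 30/100 = 30%, Grade 9 104/160 = 65%, Grade 10 144/240 = 60%, Grade 11 90/200 = 45%.
Inverse-response-rate weighting restores each class to its sampled count, so class totals weight by n_sampled:
  Grade 7: 300 × 8 = 2400
  Grade 8: 100 × 1 = 100
  Grade 9: 160 × 9 = 1440
  Grade 10: 240 × 11 = 2640
  Grade 11: 200 × 3 = 600
Adjusted estimate = 7180 / 1,000 = 7.18 → 7.2.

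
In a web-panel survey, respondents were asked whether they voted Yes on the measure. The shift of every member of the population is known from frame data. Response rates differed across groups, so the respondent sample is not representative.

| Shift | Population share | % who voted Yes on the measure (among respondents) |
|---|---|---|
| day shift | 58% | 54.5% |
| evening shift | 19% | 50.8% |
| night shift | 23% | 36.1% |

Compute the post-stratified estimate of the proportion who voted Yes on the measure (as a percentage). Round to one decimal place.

Weight each group's respondent value by its population share:
  day shift: 0.58 × 54.5 = 31.61
  evening shift: 0.19 × 50.8 = 9.652
  night shift: 0.23 × 36.1 = 8.303
Post-stratified estimate = 49.565 → 49.6%.

49.6%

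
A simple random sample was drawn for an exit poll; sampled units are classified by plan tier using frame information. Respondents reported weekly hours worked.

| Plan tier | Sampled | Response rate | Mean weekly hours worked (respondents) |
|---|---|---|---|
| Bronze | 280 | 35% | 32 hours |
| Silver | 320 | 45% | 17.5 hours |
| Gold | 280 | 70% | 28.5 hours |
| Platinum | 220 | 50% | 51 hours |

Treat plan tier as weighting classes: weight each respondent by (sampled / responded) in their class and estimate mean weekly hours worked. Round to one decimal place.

30.7

Inverse-response-rate weighting restores each class to its sampled count, so class totals weight by n_sampled:
  Bronze: 280 × 32 = 8960
  Silver: 320 × 17.5 = 5600
  Gold: 280 × 28.5 = 7980
  Platinum: 220 × 51 = 11,220
Adjusted estimate = 33,760 / 1,100 = 30.6909 → 30.7.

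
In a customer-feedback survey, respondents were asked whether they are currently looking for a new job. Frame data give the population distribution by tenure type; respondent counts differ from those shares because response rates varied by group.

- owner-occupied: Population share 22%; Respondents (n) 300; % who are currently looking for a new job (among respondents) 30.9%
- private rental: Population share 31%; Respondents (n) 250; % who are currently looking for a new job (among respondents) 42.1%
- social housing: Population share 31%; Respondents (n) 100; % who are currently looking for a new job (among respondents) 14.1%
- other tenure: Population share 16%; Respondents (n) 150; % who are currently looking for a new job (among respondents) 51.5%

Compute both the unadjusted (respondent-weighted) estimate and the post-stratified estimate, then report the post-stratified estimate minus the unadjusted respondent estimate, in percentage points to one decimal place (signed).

-3.7 percentage points

Naive respondent-only estimate (weights = respondent counts):
  (300/800)×30.9 + (250/800)×42.1 + (100/800)×14.1 + (150/800)×51.5 = 36.1625%
Post-stratifying to population shares instead:
  0.22×30.9 + 0.31×42.1 + 0.31×14.1 + 0.16×51.5 = 32.46%
Difference = 32.46 − 36.1625 = -3.7025 pp.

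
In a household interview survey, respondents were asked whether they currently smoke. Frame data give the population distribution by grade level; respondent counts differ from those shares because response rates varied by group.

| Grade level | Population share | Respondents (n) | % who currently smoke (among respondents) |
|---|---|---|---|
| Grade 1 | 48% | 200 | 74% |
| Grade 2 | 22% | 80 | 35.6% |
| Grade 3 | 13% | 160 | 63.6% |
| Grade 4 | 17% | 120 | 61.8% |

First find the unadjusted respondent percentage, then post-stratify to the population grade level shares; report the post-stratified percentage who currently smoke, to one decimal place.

Naive respondent-only estimate (weights = respondent counts):
  (200/560)×74 + (80/560)×35.6 + (160/560)×63.6 + (120/560)×61.8 = 62.9286%
Reweighting by population grade level shares:
  0.48×74 + 0.22×35.6 + 0.13×63.6 + 0.17×61.8 = 62.126%

62.1%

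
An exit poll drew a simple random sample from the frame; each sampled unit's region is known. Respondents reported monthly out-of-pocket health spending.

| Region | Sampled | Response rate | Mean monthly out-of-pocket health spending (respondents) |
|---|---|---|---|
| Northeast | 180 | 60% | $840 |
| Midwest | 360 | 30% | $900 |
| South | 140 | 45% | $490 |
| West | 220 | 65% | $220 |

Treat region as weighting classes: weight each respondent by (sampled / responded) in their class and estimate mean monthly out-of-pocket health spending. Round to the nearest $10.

$660

Weighting each respondent by the inverse class response rate inflates each class back to its sampled size, so the class weight is n_sampled:
  Northeast: 180 × 840 = 151,200
  Midwest: 360 × 900 = 324,000
  South: 140 × 490 = 68,600
  West: 220 × 220 = 48,400
Adjusted estimate = 592,200 / 900 = 658 → $660.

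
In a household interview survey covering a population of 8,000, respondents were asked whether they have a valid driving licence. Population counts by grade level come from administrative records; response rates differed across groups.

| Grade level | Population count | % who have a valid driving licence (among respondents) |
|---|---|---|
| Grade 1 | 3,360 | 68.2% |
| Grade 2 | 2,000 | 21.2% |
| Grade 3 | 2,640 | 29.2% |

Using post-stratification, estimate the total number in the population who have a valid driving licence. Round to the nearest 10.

3,490

Apply each group's respondent rate to its population count:
  Grade 1: 3,360 × 68.2% = 2291.52
  Grade 2: 2,000 × 21.2% = 424
  Grade 3: 2,640 × 29.2% = 770.88
Estimated total = 3486.4 → 3,490.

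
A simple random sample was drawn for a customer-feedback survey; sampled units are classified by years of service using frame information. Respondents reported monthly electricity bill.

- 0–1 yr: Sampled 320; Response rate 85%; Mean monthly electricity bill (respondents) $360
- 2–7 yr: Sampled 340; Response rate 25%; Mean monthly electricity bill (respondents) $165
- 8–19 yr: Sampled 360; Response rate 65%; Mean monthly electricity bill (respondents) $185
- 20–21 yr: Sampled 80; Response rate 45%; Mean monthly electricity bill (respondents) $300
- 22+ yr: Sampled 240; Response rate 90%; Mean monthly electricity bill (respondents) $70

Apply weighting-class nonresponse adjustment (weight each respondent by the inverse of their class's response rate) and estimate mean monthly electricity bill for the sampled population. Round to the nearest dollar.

With weight = n_sampled/n_responded per class, the weighted class total is n_sampled:
  0–1 yr: 320 × 360 = 115,200
  2–7 yr: 340 × 165 = 56,100
  8–19 yr: 360 × 185 = 66,600
  20–21 yr: 80 × 300 = 24,000
  22+ yr: 240 × 70 = 16,800
Adjusted estimate = 278,700 / 1,340 = 207.985 → $208.

$208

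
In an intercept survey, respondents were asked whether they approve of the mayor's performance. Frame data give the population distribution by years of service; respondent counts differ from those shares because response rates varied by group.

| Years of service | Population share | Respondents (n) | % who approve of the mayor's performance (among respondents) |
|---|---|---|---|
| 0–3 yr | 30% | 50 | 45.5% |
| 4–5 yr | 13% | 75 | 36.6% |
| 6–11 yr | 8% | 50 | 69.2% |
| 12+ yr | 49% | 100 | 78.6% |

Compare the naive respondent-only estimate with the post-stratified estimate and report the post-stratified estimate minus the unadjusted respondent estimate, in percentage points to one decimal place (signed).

Naive respondent-only estimate (weights = respondent counts):
  (50/275)×45.5 + (75/275)×36.6 + (50/275)×69.2 + (100/275)×78.6 = 59.4182%
Post-stratifying to population shares instead:
  0.3×45.5 + 0.13×36.6 + 0.08×69.2 + 0.49×78.6 = 62.458%
Difference = 62.458 − 59.4182 = 3.0398 pp.

+3.0 percentage points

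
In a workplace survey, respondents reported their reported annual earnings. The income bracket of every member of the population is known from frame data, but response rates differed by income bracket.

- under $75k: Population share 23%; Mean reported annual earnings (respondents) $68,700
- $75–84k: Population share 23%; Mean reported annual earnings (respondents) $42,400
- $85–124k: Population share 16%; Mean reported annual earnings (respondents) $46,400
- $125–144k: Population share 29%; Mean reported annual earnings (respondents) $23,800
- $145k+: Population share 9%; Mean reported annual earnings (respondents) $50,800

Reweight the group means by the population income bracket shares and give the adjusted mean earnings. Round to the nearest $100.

Weight each group's respondent value by its population share:
  under $75k: 0.23 × 68,700 = 15,801
  $75–84k: 0.23 × 42,400 = 9752
  $85–124k: 0.16 × 46,400 = 7424
  $125–144k: 0.29 × 23,800 = 6902
  $145k+: 0.09 × 50,800 = 4572
Post-stratified estimate = 44,451 → $44,500.

$44,500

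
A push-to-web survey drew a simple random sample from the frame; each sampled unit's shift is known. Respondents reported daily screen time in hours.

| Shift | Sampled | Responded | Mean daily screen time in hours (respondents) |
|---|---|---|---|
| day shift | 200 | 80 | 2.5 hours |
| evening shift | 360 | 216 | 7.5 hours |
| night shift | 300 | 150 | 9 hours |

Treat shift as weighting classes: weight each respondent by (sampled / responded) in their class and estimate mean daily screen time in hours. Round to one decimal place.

Response rates by class: day shift 80/200 = 40%, evening shift 216/360 = 60%, night shift 150/300 = 50%.
With weight = n_sampled/n_responded per class, the weighted class total is n_sampled:
  day shift: 200 × 2.5 = 500
  evening shift: 360 × 7.5 = 2700
  night shift: 300 × 9 = 2700
Adjusted estimate = 5900 / 860 = 6.86046 → 6.9.

6.9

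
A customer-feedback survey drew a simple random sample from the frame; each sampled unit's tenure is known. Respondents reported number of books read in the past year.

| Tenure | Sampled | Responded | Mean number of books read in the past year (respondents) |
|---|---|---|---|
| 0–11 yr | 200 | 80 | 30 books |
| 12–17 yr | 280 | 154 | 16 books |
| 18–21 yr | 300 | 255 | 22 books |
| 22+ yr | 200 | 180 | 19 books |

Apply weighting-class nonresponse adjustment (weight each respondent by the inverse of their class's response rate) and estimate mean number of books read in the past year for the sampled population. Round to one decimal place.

Class response rates: 0–11 yr 80/200 = 40%, 12–17 yr 154/280 = 55%, 18–21 yr 255/300 = 85%, 22+ yr 180/200 = 90%.
Inverse-response-rate weighting restores each class to its sampled count, so class totals weight by n_sampled:
  0–11 yr: 200 × 30 = 6000
  12–17 yr: 280 × 16 = 4480
  18–21 yr: 300 × 22 = 6600
  22+ yr: 200 × 19 = 3800
Adjusted estimate = 20,880 / 980 = 21.3061 → 21.3.

21.3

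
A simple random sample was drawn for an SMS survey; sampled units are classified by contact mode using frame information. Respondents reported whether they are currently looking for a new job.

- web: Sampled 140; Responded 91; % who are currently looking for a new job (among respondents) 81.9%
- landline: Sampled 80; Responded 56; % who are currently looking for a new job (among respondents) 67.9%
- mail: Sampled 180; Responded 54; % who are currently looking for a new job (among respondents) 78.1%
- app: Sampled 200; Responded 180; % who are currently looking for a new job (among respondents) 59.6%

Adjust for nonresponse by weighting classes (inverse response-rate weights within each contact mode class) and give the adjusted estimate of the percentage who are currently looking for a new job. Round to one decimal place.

Class response rates: web 91/140 = 65%, landline 56/80 = 70%, mail 54/180 = 30%, app 180/200 = 90%.
Weighting each respondent by the inverse class response rate inflates each class back to its sampled size, so the class weight is n_sampled:
  web: 140 × 81.9 = 11,466
  landline: 80 × 67.9 = 5432
  mail: 180 × 78.1 = 14058
  app: 200 × 59.6 = 11,920
Adjusted estimate = 42,876 / 600 = 71.46 → 71.5%.

71.5%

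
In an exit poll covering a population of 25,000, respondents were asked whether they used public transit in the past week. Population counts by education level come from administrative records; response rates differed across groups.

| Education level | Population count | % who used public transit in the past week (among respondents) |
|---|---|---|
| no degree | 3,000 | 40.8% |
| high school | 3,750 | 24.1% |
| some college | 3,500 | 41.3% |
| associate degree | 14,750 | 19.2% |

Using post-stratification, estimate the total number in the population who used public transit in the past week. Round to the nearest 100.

Each cell contributes its population count × the respondent rate:
  no degree: 3,000 × 40.8% = 1224
  high school: 3,750 × 24.1% = 903.75
  some college: 3,500 × 41.3% = 1445.5
  associate degree: 14,750 × 19.2% = 2832
Estimated total = 6405.25 → 6,400.

6,400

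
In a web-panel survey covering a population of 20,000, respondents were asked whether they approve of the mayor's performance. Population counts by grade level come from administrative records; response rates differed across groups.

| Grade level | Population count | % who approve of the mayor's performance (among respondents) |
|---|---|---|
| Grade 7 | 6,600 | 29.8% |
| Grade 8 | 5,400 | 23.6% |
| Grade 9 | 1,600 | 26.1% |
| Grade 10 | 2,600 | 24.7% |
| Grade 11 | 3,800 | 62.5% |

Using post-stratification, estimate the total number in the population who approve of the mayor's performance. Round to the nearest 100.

Estimated count per cell = population count × respondent percentage:
  Grade 7: 6,600 × 29.8% = 1966.8
  Grade 8: 5,400 × 23.6% = 1274.4
  Grade 9: 1,600 × 26.1% = 417.6
  Grade 10: 2,600 × 24.7% = 642.2
  Grade 11: 3,800 × 62.5% = 2375
Estimated total = 6676 → 6,700.

6,700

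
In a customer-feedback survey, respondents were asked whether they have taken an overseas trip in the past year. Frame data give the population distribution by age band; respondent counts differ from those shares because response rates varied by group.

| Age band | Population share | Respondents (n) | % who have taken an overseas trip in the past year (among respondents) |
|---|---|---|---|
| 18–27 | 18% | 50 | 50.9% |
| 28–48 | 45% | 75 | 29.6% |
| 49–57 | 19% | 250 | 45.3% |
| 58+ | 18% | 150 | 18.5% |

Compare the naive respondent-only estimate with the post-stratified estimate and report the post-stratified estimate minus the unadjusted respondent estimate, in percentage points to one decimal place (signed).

-1.5 percentage points

Naive respondent-only estimate (weights = respondent counts):
  (50/525)×50.9 + (75/525)×29.6 + (250/525)×45.3 + (150/525)×18.5 = 35.9333%
Post-stratifying to population shares instead:
  0.18×50.9 + 0.45×29.6 + 0.19×45.3 + 0.18×18.5 = 34.419%
Difference = 34.419 − 35.9333 = -1.5143 pp.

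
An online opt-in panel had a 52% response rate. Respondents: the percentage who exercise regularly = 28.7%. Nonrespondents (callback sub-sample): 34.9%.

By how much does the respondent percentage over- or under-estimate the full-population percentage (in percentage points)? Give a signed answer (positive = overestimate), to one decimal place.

Nonresponse fraction = 1 − 0.52 = 0.48.
Bias = (nonresponse fraction) × (respondent percentage − nonrespondent percentage)
     = 0.48 × (28.7 − 34.9) = 0.48 × -6.2 = -2.976.

-3.0 percentage points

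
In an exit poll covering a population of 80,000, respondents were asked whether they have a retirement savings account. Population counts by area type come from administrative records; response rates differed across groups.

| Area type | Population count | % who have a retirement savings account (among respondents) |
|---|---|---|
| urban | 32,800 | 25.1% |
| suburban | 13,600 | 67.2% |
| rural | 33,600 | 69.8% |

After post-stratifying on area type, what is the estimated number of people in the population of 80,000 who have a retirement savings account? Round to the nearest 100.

40,800

Apply each group's respondent rate to its population count:
  urban: 32,800 × 25.1% = 8232.8
  suburban: 13,600 × 67.2% = 9139.2
  rural: 33,600 × 69.8% = 23452.8
Estimated total = 40824.8 → 40,800.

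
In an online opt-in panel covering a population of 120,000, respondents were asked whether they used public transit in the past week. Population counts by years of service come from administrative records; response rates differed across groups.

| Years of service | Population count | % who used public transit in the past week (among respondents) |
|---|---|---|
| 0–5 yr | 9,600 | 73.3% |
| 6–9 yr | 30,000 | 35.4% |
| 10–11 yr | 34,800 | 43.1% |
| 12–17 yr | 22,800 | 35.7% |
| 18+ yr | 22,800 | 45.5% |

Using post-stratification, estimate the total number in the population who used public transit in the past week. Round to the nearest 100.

Estimated count per cell = population count × respondent percentage:
  0–5 yr: 9,600 × 73.3% = 7036.8
  6–9 yr: 30,000 × 35.4% = 10,620
  10–11 yr: 34,800 × 43.1% = 14998.8
  12–17 yr: 22,800 × 35.7% = 8139.6
  18+ yr: 22,800 × 45.5% = 10,374
Estimated total = 51169.2 → 51,200.

51,200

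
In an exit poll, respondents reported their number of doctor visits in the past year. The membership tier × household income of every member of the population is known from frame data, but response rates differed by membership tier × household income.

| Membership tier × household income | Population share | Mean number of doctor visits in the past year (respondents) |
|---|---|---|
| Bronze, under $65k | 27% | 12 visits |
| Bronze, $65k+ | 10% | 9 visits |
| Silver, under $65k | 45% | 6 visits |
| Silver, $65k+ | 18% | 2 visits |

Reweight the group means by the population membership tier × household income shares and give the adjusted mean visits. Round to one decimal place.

Post-stratification weights by population share, not respondent share:
  Bronze, under $65k: 0.27 × 12 = 3.24
  Bronze, $65k+: 0.1 × 9 = 0.9
  Silver, under $65k: 0.45 × 6 = 2.7
  Silver, $65k+: 0.18 × 2 = 0.36
Post-stratified estimate = 7.2 → 7.2.

7.2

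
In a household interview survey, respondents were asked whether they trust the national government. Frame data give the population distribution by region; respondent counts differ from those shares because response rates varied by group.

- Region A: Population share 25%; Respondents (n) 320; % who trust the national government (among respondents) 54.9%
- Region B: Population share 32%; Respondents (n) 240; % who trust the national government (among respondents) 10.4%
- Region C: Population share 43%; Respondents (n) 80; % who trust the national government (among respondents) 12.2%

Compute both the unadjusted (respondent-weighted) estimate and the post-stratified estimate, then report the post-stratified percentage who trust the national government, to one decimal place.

Naive respondent-only estimate (weights = respondent counts):
  (320/640)×54.9 + (240/640)×10.4 + (80/640)×12.2 = 32.875%
Post-stratified estimate weights by population shares:
  0.25×54.9 + 0.32×10.4 + 0.43×12.2 = 22.299%

22.3%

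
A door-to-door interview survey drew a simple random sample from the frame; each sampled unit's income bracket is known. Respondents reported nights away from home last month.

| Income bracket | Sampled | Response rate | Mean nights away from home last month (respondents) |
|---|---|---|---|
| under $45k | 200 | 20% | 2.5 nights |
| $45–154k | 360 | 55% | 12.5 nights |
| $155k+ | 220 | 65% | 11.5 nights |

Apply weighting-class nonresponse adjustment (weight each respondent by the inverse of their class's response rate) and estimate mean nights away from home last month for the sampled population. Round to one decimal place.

Weighting each respondent by the inverse class response rate inflates each class back to its sampled size, so the class weight is n_sampled:
  under $45k: 200 × 2.5 = 500
  $45–154k: 360 × 12.5 = 4500
  $155k+: 220 × 11.5 = 2530
Adjusted estimate = 7530 / 780 = 9.65385 → 9.7.

9.7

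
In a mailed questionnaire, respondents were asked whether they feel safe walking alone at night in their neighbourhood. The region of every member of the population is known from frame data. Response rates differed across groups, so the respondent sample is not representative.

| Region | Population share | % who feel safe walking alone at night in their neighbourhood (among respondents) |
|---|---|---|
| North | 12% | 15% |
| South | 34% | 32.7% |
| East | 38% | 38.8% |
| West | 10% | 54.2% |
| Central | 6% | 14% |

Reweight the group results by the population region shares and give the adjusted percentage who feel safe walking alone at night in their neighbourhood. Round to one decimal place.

Post-stratification weights by population share, not respondent share:
  North: 0.12 × 15 = 1.8
  South: 0.34 × 32.7 = 11.118
  East: 0.38 × 38.8 = 14.744
  West: 0.1 × 54.2 = 5.42
  Central: 0.06 × 14 = 0.84
Post-stratified estimate = 33.922 → 33.9%.

33.9%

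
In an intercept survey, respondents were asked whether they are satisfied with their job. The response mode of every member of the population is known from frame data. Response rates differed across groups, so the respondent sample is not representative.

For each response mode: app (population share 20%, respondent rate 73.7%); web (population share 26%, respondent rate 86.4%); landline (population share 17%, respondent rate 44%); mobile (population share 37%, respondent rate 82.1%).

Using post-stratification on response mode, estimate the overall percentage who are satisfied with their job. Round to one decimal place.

75.1%

Weight each group's respondent value by its population share:
  app: 0.2 × 73.7 = 14.74
  web: 0.26 × 86.4 = 22.464
  landline: 0.17 × 44 = 7.48
  mobile: 0.37 × 82.1 = 30.377
Post-stratified estimate = 75.061 → 75.1%.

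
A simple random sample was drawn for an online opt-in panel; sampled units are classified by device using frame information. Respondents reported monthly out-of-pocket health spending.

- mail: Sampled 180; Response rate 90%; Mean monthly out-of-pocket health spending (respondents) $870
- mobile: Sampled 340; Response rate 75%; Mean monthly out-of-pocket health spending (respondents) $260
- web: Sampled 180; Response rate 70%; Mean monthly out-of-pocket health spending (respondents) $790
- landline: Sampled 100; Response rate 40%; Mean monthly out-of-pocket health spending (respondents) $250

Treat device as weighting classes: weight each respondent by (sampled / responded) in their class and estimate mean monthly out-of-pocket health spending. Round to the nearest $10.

Each respondent's weight = sampled/responded in their class; summing within a class gives n_sampled, so:
  mail: 180 × 870 = 156,600
  mobile: 340 × 260 = 88,400
  web: 180 × 790 = 142,200
  landline: 100 × 250 = 25,000
Adjusted estimate = 412,200 / 800 = 515.25 → $520.

$520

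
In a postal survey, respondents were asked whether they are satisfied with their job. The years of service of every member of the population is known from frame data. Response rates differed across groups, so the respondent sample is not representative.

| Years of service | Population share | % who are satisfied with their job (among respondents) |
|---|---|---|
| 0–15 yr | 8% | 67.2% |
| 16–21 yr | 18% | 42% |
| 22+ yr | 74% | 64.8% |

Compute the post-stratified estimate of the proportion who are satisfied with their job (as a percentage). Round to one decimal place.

60.9%

Weight each group's respondent value by its population share:
  0–15 yr: 0.08 × 67.2 = 5.376
  16–21 yr: 0.18 × 42 = 7.56
  22+ yr: 0.74 × 64.8 = 47.952
Post-stratified estimate = 60.888 → 60.9%.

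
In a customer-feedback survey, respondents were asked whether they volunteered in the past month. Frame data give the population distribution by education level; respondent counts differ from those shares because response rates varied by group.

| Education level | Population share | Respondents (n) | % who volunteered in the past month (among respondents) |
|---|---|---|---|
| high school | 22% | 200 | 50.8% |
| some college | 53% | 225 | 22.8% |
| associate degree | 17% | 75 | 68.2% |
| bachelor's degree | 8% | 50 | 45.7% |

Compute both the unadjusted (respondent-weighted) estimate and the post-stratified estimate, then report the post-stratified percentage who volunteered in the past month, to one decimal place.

38.5%

Naive respondent-only estimate (weights = respondent counts):
  (200/550)×50.8 + (225/550)×22.8 + (75/550)×68.2 + (50/550)×45.7 = 41.2545%
Reweighting by population education level shares:
  0.22×50.8 + 0.53×22.8 + 0.17×68.2 + 0.08×45.7 = 38.51%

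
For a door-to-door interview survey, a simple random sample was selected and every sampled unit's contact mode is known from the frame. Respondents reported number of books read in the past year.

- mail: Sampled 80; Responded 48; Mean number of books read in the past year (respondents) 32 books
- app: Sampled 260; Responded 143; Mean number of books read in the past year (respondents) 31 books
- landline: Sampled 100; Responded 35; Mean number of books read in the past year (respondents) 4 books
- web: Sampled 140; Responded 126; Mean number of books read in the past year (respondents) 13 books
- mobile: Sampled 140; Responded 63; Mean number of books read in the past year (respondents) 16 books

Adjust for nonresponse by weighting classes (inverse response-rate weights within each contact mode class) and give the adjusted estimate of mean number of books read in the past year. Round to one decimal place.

Class response rates: mail 48/80 = 60%, app 143/260 = 55%, landline 35/100 = 35%, web 126/140 = 90%, mobile 63/140 = 45%.
Inverse-response-rate weighting restores each class to its sampled count, so class totals weight by n_sampled:
  mail: 80 × 32 = 2560
  app: 260 × 31 = 8060
  landline: 100 × 4 = 400
  web: 140 × 13 = 1820
  mobile: 140 × 16 = 2240
Adjusted estimate = 15,080 / 720 = 20.9444 → 20.9.

20.9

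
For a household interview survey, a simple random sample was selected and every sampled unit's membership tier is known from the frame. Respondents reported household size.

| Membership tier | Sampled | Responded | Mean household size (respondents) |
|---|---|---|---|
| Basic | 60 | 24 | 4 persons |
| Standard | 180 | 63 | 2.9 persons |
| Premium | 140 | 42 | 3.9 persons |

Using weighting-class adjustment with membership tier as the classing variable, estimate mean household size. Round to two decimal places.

3.44

Response rates by class: Basic 24/60 = 40%, Standard 63/180 = 35%, Premium 42/140 = 30%.
With weight = n_sampled/n_responded per class, the weighted class total is n_sampled:
  Basic: 60 × 4 = 240
  Standard: 180 × 2.9 = 522
  Premium: 140 × 3.9 = 546
Adjusted estimate = 1308 / 380 = 3.44211 → 3.44.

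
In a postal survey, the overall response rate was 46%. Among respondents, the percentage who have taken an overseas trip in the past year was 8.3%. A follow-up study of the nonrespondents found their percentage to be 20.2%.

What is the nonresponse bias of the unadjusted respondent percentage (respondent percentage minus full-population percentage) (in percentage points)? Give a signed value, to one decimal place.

Nonresponse fraction = 1 − 0.46 = 0.54.
Bias = (nonresponse fraction) × (respondent percentage − nonrespondent percentage)
     = 0.54 × (8.3 − 20.2) = 0.54 × -11.9 = -6.426.

-6.4 percentage points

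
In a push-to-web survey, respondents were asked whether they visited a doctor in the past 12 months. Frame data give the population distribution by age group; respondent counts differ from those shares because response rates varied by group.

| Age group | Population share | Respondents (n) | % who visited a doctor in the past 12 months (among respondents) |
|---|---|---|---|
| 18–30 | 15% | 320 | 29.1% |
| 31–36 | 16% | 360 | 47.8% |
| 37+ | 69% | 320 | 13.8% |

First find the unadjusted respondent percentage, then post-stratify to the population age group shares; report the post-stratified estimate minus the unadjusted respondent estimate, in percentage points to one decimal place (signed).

-9.4 percentage points

Without adjustment, the pooled respondent share is:
  (320/1000)×29.1 + (360/1000)×47.8 + (320/1000)×13.8 = 30.936%
Reweighting by population age group shares:
  0.15×29.1 + 0.16×47.8 + 0.69×13.8 = 21.535%
Difference = 21.535 − 30.936 = -9.401 pp.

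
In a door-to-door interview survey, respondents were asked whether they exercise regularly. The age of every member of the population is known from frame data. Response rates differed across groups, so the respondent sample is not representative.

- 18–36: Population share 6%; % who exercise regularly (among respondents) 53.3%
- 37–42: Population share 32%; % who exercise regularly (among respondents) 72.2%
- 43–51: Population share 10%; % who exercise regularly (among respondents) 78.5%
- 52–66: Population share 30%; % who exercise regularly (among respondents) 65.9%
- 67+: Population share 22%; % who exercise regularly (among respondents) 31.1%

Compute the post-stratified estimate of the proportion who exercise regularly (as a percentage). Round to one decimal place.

60.8%

Weight each group's respondent value by its population share:
  18–36: 0.06 × 53.3 = 3.198
  37–42: 0.32 × 72.2 = 23.104
  43–51: 0.1 × 78.5 = 7.85
  52–66: 0.3 × 65.9 = 19.77
  67+: 0.22 × 31.1 = 6.842
Post-stratified estimate = 60.764 → 60.8%.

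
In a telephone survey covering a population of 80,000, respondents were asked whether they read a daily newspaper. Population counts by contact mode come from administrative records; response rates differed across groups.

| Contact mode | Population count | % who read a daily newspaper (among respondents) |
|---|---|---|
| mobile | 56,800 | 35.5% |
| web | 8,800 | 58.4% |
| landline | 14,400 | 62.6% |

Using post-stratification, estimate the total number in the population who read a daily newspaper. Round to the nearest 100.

Estimated count per cell = population count × respondent percentage:
  mobile: 56,800 × 35.5% = 20,164
  web: 8,800 × 58.4% = 5139.2
  landline: 14,400 × 62.6% = 9014.4
Estimated total = 34317.6 → 34,300.

34,300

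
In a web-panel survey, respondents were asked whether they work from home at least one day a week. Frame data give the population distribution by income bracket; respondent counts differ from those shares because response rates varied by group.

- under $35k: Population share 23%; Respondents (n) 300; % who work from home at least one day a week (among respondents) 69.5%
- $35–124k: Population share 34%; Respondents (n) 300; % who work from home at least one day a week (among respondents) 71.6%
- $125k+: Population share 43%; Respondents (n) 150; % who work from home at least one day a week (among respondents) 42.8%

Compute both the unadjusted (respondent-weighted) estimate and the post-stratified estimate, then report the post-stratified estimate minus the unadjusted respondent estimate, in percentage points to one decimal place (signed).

Without adjustment, the pooled respondent share is:
  (300/750)×69.5 + (300/750)×71.6 + (150/750)×42.8 = 65%
Post-stratifying to population shares instead:
  0.23×69.5 + 0.34×71.6 + 0.43×42.8 = 58.733%
Difference = 58.733 − 65 = -6.267 pp.

-6.3 percentage points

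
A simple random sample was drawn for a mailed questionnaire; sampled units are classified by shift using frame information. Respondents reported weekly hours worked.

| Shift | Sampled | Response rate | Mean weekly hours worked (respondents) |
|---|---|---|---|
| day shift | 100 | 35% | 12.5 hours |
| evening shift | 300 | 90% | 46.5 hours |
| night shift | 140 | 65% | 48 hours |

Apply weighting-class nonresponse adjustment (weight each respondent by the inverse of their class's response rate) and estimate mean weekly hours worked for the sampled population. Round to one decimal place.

Inverse-response-rate weighting restores each class to its sampled count, so class totals weight by n_sampled:
  day shift: 100 × 12.5 = 1250
  evening shift: 300 × 46.5 = 13,950
  night shift: 140 × 48 = 6720
Adjusted estimate = 21,920 / 540 = 40.5926 → 40.6.

40.6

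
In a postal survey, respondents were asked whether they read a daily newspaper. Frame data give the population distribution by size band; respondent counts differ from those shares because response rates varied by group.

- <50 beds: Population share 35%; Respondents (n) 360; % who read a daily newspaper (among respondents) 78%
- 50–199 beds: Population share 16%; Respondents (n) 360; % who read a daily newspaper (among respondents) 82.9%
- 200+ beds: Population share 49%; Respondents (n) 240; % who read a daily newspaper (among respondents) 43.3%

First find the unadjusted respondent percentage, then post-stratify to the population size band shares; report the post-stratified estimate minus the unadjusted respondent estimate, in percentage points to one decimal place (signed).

-9.4 percentage points

Naive respondent-only estimate (weights = respondent counts):
  (360/960)×78 + (360/960)×82.9 + (240/960)×43.3 = 71.1625%
Post-stratified estimate weights by population shares:
  0.35×78 + 0.16×82.9 + 0.49×43.3 = 61.781%
Difference = 61.781 − 71.1625 = -9.3815 pp.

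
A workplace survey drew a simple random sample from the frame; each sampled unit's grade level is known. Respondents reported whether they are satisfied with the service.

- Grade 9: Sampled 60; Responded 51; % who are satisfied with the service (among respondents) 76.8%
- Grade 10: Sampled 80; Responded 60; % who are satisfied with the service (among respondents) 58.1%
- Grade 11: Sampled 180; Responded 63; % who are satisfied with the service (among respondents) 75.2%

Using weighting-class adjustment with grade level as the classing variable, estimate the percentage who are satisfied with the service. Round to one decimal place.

71.2%

Response rates by class: Grade 9 51/60 = 85%, Grade 10 60/80 = 75%, Grade 11 63/180 = 35%.
With weight = n_sampled/n_responded per class, the weighted class total is n_sampled:
  Grade 9: 60 × 76.8 = 4608
  Grade 10: 80 × 58.1 = 4648
  Grade 11: 180 × 75.2 = 13,536
Adjusted estimate = 22,792 / 320 = 71.225 → 71.2%.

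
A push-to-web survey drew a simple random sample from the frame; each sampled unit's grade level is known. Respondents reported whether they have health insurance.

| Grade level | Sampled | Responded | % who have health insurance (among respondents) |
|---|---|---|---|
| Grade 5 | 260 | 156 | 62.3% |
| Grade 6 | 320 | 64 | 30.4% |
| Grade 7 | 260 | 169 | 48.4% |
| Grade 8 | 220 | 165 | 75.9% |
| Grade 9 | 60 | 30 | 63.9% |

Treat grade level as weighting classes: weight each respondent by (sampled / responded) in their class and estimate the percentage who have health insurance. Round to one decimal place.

52.7%

Response rates by class: Grade 5 156/260 = 60%, Grade 6 64/320 = 20%, Grade 7 169/260 = 65%, Grade 8 165/220 = 75%, Grade 9 30/60 = 50%.
Each respondent's weight = sampled/responded in their class; summing within a class gives n_sampled, so:
  Grade 5: 260 × 62.3 = 16,198
  Grade 6: 320 × 30.4 = 9728
  Grade 7: 260 × 48.4 = 12,584
  Grade 8: 220 × 75.9 = 16,698
  Grade 9: 60 × 63.9 = 3834
Adjusted estimate = 59,042 / 1,120 = 52.7161 → 52.7%.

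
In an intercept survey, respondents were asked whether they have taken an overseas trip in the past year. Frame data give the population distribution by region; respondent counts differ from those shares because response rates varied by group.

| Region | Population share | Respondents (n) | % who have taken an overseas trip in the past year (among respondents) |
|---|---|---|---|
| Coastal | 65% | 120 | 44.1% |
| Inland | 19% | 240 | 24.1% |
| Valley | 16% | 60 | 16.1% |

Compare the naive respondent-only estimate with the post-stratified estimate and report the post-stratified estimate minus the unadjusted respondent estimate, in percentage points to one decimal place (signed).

+7.1 percentage points

Without adjustment, the pooled respondent share is:
  (120/420)×44.1 + (240/420)×24.1 + (60/420)×16.1 = 28.6714%
Reweighting by population region shares:
  0.65×44.1 + 0.19×24.1 + 0.16×16.1 = 35.82%
Difference = 35.82 − 28.6714 = 7.1486 pp.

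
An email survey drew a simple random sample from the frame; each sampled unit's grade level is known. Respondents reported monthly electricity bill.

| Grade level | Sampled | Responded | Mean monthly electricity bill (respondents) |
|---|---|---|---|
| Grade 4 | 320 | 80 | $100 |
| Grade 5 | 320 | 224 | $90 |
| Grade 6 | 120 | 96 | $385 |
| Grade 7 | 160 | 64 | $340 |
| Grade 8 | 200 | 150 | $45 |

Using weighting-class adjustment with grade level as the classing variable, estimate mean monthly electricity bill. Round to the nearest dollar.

$152

Response rates by class: Grade 4 80/320 = 25%, Grade 5 224/320 = 70%, Grade 6 96/120 = 80%, Grade 7 64/160 = 40%, Grade 8 150/200 = 75%.
Inverse-response-rate weighting restores each class to its sampled count, so class totals weight by n_sampled:
  Grade 4: 320 × 100 = 32,000
  Grade 5: 320 × 90 = 28,800
  Grade 6: 120 × 385 = 46,200
  Grade 7: 160 × 340 = 54,400
  Grade 8: 200 × 45 = 9000
Adjusted estimate = 170,400 / 1,120 = 152.143 → $152.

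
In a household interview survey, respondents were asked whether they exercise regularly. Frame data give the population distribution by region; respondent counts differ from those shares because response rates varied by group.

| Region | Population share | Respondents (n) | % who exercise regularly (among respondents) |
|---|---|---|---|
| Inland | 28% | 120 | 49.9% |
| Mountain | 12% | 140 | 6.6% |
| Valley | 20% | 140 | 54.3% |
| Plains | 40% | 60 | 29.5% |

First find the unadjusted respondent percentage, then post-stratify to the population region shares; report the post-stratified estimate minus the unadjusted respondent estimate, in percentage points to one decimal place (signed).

Without adjustment, the pooled respondent share is:
  (120/460)×49.9 + (140/460)×6.6 + (140/460)×54.3 + (60/460)×29.5 = 35.4%
Post-stratified estimate weights by population shares:
  0.28×49.9 + 0.12×6.6 + 0.2×54.3 + 0.4×29.5 = 37.424%
Difference = 37.424 − 35.4 = 2.024 pp.

+2.0 percentage points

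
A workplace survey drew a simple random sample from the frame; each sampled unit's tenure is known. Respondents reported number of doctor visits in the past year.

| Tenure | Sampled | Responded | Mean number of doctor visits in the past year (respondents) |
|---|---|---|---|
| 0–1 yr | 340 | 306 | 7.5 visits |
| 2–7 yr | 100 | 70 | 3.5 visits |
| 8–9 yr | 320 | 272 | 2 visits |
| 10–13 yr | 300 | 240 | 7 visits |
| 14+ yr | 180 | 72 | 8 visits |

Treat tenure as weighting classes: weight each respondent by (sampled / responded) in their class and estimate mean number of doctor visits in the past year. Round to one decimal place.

Response rates by class: 0–1 yr 306/340 = 90%, 2–7 yr 70/100 = 70%, 8–9 yr 272/320 = 85%, 10–13 yr 240/300 = 80%, 14+ yr 72/180 = 40%.
Each respondent's weight = sampled/responded in their class; summing within a class gives n_sampled, so:
  0–1 yr: 340 × 7.5 = 2550
  2–7 yr: 100 × 3.5 = 350
  8–9 yr: 320 × 2 = 640
  10–13 yr: 300 × 7 = 2100
  14+ yr: 180 × 8 = 1440
Adjusted estimate = 7080 / 1,240 = 5.70968 → 5.7.

5.7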